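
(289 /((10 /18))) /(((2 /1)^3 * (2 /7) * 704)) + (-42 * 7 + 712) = 23559967 /56320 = 418.32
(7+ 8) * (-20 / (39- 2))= -300 / 37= -8.11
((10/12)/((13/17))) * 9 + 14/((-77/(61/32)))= 21647/2288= 9.46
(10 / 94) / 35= 1 / 329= 0.00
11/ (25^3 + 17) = 1/ 1422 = 0.00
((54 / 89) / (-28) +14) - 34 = -20.02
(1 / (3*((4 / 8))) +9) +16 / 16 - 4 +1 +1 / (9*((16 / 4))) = 277 / 36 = 7.69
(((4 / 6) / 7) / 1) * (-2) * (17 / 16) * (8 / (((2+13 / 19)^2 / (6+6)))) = -2888 / 1071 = -2.70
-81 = -81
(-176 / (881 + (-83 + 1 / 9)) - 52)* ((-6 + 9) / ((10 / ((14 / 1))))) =-219.33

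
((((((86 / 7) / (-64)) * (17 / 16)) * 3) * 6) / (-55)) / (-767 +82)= -6579 / 67513600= -0.00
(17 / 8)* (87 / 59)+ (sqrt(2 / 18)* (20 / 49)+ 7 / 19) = 4795895 / 1318296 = 3.64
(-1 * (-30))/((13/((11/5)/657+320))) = 2102422/2847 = 738.47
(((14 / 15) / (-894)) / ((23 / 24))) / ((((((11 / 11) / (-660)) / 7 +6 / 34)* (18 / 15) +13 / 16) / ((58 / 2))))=-170065280 / 5512353489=-0.03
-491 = -491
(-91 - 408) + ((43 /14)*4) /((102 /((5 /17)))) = -3028216 /6069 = -498.96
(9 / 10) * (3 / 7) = 27 / 70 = 0.39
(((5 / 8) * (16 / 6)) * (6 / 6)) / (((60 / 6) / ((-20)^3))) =-4000 / 3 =-1333.33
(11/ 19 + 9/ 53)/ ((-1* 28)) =-377/ 14098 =-0.03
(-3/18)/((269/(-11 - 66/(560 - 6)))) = 1540/223539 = 0.01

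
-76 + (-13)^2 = 93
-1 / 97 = -0.01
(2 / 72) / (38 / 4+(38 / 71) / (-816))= 2414 / 825531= 0.00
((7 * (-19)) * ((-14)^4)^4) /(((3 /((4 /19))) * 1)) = -60982693458662391808 /3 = -20327564486220797269.33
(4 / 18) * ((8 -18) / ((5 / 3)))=-4 / 3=-1.33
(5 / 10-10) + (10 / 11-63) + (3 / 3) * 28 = -959 / 22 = -43.59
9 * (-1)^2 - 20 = -11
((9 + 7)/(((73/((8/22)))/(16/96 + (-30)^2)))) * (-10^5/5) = -314240000/219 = -1434885.84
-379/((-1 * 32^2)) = 379/1024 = 0.37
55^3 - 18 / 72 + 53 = 665711 / 4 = 166427.75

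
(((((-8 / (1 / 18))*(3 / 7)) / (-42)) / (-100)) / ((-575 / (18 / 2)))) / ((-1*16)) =-0.00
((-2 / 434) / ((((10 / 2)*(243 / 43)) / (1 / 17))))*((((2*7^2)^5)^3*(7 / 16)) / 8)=-248113057919940377031198644992 / 640305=-387491988848971001368408.30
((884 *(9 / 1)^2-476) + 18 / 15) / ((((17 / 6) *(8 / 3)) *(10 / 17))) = 1600407 / 100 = 16004.07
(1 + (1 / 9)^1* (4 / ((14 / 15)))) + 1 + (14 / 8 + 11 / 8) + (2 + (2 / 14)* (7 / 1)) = 1445 / 168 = 8.60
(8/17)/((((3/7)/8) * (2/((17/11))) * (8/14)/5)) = 1960/33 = 59.39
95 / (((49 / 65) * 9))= 6175 / 441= 14.00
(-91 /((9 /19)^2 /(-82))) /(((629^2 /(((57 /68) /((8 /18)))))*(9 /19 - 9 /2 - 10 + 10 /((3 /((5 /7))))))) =-3403593557 /250015043284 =-0.01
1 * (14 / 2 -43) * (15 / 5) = -108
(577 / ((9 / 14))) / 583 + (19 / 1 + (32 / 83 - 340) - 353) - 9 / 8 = -2345433877 / 3484008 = -673.20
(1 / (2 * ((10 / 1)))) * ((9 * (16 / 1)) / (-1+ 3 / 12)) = -48 / 5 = -9.60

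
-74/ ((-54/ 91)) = 124.70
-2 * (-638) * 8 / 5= 10208 / 5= 2041.60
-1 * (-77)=77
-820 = -820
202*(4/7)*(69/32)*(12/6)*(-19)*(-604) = 39988122/7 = 5712588.86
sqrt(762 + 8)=27.75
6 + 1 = 7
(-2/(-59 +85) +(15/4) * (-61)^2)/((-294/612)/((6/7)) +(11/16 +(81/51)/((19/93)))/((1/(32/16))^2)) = 2109293037/5031572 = 419.21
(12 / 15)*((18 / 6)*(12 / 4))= 36 / 5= 7.20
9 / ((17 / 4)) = 36 / 17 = 2.12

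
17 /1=17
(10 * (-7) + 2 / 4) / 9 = -139 / 18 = -7.72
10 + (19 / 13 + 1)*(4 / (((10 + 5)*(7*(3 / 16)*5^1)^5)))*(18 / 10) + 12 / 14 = 15011636405228 / 1382638359375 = 10.86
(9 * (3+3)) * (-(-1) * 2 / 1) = 108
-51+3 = -48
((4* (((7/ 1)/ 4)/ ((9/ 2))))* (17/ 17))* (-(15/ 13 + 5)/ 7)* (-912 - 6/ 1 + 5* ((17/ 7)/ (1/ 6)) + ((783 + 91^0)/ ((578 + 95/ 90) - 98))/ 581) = 32394646400/ 28029183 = 1155.75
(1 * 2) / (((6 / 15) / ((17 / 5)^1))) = 17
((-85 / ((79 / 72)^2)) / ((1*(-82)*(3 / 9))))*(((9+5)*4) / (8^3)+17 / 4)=5762745 / 511762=11.26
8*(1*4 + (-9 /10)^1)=124 /5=24.80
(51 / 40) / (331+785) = 17 / 14880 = 0.00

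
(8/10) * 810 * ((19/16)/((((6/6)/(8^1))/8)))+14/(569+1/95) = 1331075609/27028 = 49248.02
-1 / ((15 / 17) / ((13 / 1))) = -221 / 15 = -14.73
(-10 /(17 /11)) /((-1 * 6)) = 55 /51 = 1.08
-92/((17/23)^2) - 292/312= -3817201/22542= -169.34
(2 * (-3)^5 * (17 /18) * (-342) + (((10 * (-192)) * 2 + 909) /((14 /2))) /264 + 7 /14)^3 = 904168759450936218260139 /233744896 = 3868186107691250.80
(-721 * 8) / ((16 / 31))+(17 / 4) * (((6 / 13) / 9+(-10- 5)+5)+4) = -873661 / 78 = -11200.78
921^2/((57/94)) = 26578218/19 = 1398853.58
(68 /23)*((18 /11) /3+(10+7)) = 13124 /253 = 51.87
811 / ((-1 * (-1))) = 811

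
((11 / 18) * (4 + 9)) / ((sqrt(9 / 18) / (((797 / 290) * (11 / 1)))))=1253681 * sqrt(2) / 5220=339.65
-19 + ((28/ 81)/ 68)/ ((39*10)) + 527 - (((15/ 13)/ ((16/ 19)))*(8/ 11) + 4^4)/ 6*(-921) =472077936019/ 11814660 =39956.96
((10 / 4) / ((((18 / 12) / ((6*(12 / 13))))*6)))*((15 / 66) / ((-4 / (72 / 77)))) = -900 / 11011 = -0.08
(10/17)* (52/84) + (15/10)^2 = 3733/1428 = 2.61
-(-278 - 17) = 295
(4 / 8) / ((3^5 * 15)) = 1 / 7290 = 0.00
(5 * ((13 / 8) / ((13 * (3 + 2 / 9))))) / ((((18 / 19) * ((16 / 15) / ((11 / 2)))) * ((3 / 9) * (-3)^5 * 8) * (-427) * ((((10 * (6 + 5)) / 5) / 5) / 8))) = 0.00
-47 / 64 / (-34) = 47 / 2176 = 0.02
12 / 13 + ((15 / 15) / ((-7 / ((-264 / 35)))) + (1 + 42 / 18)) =50966 / 9555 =5.33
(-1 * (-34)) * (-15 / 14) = -255 / 7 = -36.43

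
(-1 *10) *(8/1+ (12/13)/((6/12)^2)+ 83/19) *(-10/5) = 79340/247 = 321.21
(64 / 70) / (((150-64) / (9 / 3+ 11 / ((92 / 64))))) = 112 / 989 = 0.11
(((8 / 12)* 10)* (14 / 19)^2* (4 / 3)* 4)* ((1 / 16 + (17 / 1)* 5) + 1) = 599760 / 361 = 1661.39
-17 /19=-0.89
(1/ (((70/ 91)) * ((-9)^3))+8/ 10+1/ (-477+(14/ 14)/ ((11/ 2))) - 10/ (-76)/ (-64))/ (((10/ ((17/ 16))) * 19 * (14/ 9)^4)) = 1129752468639/ 1489686182297600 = 0.00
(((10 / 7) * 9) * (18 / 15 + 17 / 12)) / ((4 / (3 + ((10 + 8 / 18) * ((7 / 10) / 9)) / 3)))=311959 / 11340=27.51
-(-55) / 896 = 55 / 896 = 0.06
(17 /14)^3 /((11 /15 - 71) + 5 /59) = -4348005 /170432584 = -0.03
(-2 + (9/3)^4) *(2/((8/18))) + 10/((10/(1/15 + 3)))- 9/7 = 75029/210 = 357.28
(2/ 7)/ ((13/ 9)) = 18/ 91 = 0.20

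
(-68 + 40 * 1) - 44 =-72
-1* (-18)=18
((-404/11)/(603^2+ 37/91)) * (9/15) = -27573/454966270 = -0.00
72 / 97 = 0.74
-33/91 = -0.36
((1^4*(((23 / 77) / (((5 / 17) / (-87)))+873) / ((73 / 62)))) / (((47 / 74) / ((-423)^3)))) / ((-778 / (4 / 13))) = 4463855453055168 / 142126985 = 31407515.28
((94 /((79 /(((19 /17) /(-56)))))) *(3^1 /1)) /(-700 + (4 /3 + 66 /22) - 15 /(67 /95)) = 538479 /5418886816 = 0.00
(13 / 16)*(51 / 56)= 663 / 896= 0.74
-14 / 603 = -0.02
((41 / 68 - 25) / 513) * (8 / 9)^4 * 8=-4530176 / 19072827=-0.24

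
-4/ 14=-2/ 7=-0.29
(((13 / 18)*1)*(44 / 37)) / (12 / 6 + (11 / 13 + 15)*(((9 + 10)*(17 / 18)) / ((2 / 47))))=7436 / 57872107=0.00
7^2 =49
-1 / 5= -0.20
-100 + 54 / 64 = -3173 / 32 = -99.16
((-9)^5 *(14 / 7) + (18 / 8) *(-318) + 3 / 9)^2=508196468641 / 36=14116568573.36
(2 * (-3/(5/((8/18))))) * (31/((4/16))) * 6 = -1984/5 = -396.80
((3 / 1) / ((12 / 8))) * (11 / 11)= 2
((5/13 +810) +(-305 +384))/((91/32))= 369984/1183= 312.75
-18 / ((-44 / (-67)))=-603 / 22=-27.41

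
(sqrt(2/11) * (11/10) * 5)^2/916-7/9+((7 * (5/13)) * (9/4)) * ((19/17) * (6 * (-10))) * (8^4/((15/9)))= -3637767399745/3643848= -998331.27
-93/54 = -31/18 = -1.72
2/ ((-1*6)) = -1/ 3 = -0.33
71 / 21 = 3.38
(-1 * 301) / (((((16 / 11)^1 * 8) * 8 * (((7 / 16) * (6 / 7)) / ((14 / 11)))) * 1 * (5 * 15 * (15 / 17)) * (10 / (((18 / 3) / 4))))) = -35819 / 1440000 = -0.02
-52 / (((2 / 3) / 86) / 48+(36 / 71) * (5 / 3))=-22860864 / 371591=-61.52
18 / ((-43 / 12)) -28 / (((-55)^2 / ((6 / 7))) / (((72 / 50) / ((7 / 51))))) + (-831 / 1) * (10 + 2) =-227110122252 / 22763125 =-9977.11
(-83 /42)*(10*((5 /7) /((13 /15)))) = -10375 /637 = -16.29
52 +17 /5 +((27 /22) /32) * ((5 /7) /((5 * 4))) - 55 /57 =54.44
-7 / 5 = -1.40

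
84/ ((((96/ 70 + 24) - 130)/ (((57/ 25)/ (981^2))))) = -1862/ 978934995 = -0.00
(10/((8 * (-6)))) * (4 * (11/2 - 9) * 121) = 4235/12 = 352.92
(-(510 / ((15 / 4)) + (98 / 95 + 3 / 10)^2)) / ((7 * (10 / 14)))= -4973609 / 180500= -27.55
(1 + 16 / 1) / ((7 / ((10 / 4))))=85 / 14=6.07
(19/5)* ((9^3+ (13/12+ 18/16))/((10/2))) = 333431/600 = 555.72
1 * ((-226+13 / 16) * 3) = -675.56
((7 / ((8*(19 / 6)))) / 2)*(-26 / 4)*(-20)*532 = 9555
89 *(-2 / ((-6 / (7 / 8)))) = 623 / 24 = 25.96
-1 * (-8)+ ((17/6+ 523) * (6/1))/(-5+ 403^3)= 8.00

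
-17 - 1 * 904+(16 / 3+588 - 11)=-1016 / 3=-338.67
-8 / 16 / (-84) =0.01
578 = 578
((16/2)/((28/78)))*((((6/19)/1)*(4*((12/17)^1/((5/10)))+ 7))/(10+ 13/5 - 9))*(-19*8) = -447200/119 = -3757.98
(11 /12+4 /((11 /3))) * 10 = 1325 /66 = 20.08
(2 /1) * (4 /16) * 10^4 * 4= 20000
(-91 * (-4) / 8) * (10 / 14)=32.50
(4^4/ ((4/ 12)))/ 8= 96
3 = 3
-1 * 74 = -74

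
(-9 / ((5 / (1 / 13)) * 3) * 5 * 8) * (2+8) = -240 / 13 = -18.46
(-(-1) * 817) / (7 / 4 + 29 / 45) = 147060 / 431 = 341.21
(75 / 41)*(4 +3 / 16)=5025 / 656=7.66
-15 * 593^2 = -5274735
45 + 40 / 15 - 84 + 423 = 1160 / 3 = 386.67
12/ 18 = 0.67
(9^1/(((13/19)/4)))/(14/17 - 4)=-646/39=-16.56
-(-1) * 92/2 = 46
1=1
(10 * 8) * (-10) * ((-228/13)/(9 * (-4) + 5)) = -182400/403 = -452.61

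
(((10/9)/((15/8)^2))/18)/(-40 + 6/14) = -448/1009665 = -0.00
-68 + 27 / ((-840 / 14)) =-1369 / 20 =-68.45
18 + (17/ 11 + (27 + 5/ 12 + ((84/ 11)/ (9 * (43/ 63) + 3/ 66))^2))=5812540423/ 119883588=48.48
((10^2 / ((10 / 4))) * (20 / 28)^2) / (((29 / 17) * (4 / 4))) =17000 / 1421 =11.96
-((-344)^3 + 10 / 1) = 40707574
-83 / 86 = -0.97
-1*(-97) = 97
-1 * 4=-4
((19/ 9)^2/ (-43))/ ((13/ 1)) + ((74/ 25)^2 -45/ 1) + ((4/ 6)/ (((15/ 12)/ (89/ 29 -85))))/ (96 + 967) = -31656646846592/ 872384833125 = -36.29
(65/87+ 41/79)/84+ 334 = 96418795/288666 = 334.02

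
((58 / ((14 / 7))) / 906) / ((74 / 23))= 667 / 67044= 0.01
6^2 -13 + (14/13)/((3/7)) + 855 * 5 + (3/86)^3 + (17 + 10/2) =107225049421/24806184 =4322.51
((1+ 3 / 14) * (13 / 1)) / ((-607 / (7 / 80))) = -221 / 97120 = -0.00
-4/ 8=-1/ 2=-0.50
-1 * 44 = -44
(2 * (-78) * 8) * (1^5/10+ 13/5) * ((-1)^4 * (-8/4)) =33696/5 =6739.20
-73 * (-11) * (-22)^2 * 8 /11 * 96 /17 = 27134976 /17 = 1596175.06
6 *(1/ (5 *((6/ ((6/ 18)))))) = 1/ 15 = 0.07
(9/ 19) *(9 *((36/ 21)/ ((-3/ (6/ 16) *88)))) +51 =1193565/ 23408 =50.99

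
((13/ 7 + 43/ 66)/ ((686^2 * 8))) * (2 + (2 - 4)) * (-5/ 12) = 0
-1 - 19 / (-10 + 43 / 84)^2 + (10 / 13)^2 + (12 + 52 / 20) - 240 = -121316242952 / 536751605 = -226.02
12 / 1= 12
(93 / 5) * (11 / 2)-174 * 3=-4197 / 10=-419.70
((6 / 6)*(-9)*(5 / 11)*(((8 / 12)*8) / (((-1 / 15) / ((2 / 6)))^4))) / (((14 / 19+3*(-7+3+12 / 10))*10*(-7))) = -178125 / 7007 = -25.42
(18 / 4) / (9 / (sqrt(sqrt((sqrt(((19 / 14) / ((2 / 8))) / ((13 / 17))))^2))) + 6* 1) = -18* 646^(3 / 4)* 91^(1 / 4) / 2965- 81* 646^(1 / 4)* 91^(3 / 4) / 5930 + 27* sqrt(58786) / 2965 + 7752 / 2965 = 0.39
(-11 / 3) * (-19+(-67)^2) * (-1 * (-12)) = -196680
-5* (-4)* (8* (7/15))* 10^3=224000/3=74666.67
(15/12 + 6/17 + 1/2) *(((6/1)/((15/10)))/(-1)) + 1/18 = -2557/306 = -8.36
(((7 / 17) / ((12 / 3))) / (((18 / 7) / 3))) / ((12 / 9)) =49 / 544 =0.09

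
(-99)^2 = 9801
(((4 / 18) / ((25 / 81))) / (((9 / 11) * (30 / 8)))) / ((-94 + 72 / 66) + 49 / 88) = -7744 / 3047625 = -0.00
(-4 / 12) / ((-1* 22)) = 1 / 66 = 0.02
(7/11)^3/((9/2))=686/11979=0.06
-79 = -79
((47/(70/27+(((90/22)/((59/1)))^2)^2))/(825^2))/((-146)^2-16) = 68911432007/55108560276943437500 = 0.00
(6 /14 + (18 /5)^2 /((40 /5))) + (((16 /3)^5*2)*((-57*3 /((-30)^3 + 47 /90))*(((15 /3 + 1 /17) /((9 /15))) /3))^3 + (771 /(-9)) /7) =-750592345253687437343483099 /74016694133576067139981050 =-10.14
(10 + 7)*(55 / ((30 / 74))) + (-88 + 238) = 2456.33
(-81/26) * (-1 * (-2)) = -81/13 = -6.23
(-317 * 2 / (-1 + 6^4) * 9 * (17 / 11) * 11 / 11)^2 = 9409388004 / 202920025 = 46.37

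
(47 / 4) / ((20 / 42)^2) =20727 / 400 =51.82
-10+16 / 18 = -82 / 9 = -9.11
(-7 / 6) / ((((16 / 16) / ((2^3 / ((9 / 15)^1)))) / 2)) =-280 / 9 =-31.11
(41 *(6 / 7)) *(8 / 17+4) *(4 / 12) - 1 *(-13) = 7779 / 119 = 65.37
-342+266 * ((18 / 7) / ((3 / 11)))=2166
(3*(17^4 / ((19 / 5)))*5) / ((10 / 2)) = 1252815 / 19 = 65937.63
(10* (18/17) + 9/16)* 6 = 9099/136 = 66.90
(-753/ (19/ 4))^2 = 9072144/ 361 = 25130.59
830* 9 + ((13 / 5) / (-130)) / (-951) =355198501 / 47550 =7470.00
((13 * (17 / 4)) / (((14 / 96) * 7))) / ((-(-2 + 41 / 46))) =2392 / 49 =48.82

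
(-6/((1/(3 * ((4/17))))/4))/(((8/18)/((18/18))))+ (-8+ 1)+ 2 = -733/17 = -43.12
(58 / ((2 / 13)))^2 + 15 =142144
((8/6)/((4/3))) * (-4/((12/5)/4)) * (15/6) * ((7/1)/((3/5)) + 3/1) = -2200/9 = -244.44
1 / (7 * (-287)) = -1 / 2009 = -0.00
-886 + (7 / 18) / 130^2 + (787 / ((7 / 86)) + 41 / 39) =18704454649 / 2129400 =8783.91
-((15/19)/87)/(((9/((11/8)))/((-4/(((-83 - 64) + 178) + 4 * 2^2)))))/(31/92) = 2530/7225263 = 0.00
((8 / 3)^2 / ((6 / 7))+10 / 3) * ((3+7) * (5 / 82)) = 7850 / 1107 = 7.09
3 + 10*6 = 63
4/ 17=0.24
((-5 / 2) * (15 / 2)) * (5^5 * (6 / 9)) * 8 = -312500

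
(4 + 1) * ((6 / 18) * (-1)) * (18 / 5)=-6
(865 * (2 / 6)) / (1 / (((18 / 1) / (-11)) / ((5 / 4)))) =-4152 / 11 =-377.45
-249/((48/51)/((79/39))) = -111469/208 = -535.91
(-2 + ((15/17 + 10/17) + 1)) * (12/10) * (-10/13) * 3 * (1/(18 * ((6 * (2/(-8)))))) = 32/663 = 0.05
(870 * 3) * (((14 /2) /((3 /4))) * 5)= 121800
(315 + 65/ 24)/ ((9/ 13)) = 99125/ 216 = 458.91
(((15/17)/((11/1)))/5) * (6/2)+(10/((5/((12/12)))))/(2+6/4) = 811/1309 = 0.62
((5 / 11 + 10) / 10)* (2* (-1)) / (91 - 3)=-0.02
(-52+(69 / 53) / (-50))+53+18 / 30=4171 / 2650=1.57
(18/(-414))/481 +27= 298700/11063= 27.00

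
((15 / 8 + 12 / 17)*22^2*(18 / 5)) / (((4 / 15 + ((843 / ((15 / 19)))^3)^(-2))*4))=4215.87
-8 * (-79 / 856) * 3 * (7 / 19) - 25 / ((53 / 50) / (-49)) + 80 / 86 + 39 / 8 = 43080731641 / 37065656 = 1162.28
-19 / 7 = -2.71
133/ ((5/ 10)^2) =532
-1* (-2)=2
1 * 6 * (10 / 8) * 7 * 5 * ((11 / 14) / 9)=275 / 12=22.92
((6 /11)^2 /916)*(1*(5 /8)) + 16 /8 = 443389 /221672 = 2.00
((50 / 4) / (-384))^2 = 625 / 589824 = 0.00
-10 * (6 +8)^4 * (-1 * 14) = 5378240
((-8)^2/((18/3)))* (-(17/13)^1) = -544/39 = -13.95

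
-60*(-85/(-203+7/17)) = -7225/287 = -25.17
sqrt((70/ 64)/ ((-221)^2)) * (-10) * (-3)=15 * sqrt(70)/ 884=0.14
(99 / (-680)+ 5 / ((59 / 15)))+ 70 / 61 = 5563099 / 2447320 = 2.27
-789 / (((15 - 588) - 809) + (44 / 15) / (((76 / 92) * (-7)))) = 1574055 / 2758102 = 0.57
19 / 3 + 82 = 265 / 3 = 88.33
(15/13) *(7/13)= 105/169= 0.62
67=67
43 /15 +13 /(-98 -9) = 4406 /1605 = 2.75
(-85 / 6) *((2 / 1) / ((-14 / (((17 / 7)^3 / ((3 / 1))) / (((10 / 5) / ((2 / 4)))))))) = 417605 / 172872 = 2.42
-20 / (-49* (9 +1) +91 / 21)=0.04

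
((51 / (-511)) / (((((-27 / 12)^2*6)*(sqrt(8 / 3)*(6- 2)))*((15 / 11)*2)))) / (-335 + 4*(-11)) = 187*sqrt(6) / 941231340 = 0.00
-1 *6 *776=-4656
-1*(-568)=568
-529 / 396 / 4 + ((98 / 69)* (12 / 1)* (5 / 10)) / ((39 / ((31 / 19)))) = 202879 / 8998704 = 0.02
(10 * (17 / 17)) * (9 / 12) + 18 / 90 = 77 / 10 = 7.70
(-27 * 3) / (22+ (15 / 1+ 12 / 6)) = -27 / 13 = -2.08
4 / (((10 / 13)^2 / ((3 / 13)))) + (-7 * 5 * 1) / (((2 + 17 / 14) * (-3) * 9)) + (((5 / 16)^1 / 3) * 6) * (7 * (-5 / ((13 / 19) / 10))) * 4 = -100841824 / 78975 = -1276.88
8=8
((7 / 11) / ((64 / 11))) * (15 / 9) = 35 / 192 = 0.18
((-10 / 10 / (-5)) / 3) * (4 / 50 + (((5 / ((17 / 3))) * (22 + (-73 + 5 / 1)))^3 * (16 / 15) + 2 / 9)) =-78841825916 / 16581375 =-4754.84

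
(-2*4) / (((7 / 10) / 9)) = -720 / 7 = -102.86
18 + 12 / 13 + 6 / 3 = 272 / 13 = 20.92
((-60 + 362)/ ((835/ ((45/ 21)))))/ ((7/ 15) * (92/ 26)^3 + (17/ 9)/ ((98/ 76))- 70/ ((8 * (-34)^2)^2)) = 0.04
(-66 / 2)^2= 1089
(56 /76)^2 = 196 /361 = 0.54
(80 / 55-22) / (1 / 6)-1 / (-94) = -127453 / 1034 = -123.26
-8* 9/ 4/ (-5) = 18/ 5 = 3.60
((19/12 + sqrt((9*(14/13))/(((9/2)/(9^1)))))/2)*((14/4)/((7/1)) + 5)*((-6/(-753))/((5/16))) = 418/3765 + 528*sqrt(91)/16315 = 0.42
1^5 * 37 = 37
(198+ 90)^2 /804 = 6912 /67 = 103.16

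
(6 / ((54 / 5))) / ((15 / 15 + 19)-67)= -5 / 423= -0.01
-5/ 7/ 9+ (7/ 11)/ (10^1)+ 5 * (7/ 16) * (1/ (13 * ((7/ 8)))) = 7954/ 45045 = 0.18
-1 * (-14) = 14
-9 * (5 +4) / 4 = -81 / 4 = -20.25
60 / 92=15 / 23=0.65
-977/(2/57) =-55689/2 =-27844.50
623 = 623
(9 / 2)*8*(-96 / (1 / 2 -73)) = 6912 / 145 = 47.67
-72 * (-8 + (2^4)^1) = -576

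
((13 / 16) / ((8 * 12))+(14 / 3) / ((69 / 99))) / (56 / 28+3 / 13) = 106171 / 35328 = 3.01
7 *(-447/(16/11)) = -34419/16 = -2151.19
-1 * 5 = -5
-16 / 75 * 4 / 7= -64 / 525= -0.12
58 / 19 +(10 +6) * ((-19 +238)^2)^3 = 33538085893263082 / 19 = 1765162415434899.05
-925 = -925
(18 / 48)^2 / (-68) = -9 / 4352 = -0.00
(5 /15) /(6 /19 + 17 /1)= 19 /987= 0.02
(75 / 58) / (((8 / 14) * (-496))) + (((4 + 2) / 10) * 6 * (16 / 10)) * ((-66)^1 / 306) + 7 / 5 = 7486699 / 48905600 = 0.15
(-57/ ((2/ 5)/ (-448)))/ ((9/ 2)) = 42560/ 3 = 14186.67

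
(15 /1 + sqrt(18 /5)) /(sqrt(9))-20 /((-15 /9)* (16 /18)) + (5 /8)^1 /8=sqrt(10) /5 + 1189 /64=19.21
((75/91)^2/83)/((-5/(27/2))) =-30375/1374646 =-0.02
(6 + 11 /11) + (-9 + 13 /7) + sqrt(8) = -1 /7 + 2 * sqrt(2) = 2.69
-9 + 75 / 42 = -7.21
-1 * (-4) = 4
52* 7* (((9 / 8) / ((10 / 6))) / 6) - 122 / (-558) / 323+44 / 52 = 979317299 / 23430420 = 41.80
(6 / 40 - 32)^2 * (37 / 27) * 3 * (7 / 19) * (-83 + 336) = 26588825263 / 68400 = 388725.52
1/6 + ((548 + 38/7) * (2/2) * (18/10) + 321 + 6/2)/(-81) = -16.13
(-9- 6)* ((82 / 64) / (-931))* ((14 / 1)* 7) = 615 / 304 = 2.02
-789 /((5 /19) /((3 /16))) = -44973 /80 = -562.16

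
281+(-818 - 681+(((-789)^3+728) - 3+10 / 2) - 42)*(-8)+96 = 3929359417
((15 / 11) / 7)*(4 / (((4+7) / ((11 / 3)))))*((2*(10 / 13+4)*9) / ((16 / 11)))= 1395 / 91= 15.33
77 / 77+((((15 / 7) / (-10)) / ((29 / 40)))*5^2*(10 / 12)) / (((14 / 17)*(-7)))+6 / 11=285974 / 109417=2.61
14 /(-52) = -7 /26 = -0.27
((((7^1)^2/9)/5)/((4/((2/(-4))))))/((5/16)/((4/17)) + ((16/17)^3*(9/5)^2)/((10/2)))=-48147400/660908601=-0.07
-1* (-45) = 45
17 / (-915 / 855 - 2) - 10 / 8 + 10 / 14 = -4251 / 700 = -6.07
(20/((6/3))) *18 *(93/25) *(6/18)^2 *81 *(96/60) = 241056/25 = 9642.24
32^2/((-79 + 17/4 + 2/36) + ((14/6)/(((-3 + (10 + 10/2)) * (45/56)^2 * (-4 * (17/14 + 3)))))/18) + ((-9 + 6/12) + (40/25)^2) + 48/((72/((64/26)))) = -101534977905253/5638333137450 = -18.01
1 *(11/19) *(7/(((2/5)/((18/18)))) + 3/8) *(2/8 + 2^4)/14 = 102245/8512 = 12.01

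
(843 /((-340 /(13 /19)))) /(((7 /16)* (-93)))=0.04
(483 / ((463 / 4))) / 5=1932 / 2315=0.83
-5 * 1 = -5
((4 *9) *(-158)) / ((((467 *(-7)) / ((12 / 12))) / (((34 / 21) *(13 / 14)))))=419016 / 160181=2.62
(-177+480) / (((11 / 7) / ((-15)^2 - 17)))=441168 / 11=40106.18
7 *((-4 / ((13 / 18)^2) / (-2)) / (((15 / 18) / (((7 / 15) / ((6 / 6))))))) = 63504 / 4225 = 15.03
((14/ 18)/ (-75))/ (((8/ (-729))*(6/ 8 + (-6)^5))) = -9/ 74050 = -0.00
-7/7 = -1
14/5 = 2.80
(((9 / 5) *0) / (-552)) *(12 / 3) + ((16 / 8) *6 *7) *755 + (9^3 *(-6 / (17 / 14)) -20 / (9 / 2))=9151456 / 153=59813.44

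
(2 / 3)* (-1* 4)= -8 / 3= -2.67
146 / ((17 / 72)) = 10512 / 17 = 618.35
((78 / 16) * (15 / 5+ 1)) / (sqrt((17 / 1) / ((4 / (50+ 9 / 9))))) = 13 * sqrt(3) / 17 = 1.32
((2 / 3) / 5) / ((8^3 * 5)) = 1 / 19200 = 0.00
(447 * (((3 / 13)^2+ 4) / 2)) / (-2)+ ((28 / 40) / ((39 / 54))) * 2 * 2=-1517871 / 3380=-449.07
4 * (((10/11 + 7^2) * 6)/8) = 1647/11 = 149.73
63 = 63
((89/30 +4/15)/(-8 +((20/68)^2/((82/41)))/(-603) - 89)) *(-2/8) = 5634633/676156460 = 0.01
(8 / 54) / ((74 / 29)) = 58 / 999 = 0.06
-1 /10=-0.10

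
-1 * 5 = -5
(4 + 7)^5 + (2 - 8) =161045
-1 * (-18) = 18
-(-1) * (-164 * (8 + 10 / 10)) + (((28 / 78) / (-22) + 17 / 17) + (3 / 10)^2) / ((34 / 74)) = -1473.66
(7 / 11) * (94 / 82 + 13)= 4060 / 451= 9.00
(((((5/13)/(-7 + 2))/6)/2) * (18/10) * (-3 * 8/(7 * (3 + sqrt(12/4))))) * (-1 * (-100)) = 180/91-60 * sqrt(3)/91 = 0.84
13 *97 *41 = 51701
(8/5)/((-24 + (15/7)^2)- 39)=-196/7155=-0.03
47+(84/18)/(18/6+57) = 4237/90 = 47.08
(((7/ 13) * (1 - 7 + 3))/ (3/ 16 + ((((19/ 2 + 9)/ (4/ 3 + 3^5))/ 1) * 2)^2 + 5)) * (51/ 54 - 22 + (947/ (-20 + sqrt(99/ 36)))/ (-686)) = 884951058732616/ 136014820067217 - 24423008784 * sqrt(11)/ 45338273355739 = 6.50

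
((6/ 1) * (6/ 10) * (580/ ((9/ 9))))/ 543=696/ 181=3.85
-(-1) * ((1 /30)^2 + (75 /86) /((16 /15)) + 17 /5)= 1306109 /309600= 4.22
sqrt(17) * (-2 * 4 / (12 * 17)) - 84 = -84 - 2 * sqrt(17) / 51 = -84.16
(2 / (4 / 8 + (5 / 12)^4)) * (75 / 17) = 3110400 / 186881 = 16.64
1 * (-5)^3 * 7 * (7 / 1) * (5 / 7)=-4375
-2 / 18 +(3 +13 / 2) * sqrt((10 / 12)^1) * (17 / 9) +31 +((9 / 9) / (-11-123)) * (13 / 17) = 323 * sqrt(30) / 108 +633167 / 20502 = 47.26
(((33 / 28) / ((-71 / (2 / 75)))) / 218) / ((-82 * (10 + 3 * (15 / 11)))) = 121 / 68853883000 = 0.00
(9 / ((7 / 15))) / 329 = 135 / 2303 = 0.06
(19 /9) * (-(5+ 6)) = -209 /9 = -23.22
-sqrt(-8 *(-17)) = -2 *sqrt(34) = -11.66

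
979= 979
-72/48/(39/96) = -3.69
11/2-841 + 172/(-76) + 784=-2043/38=-53.76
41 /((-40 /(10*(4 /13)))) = -41 /13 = -3.15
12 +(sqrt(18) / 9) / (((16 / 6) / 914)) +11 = 23 +457 * sqrt(2) / 4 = 184.57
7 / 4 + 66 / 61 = 691 / 244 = 2.83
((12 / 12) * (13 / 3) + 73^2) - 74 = 15778 / 3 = 5259.33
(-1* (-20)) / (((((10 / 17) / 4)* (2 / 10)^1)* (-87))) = -680 / 87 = -7.82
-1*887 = -887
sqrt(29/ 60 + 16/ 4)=sqrt(4035)/ 30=2.12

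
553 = 553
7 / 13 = 0.54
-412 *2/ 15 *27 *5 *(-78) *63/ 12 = 3036852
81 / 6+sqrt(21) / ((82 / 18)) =14.51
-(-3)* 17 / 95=51 / 95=0.54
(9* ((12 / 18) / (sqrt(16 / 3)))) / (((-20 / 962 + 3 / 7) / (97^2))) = 95040309* sqrt(3) / 2746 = 59947.07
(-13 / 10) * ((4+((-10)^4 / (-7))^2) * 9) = -23877597.82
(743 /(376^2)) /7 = 743 /989632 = 0.00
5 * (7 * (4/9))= 140/9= 15.56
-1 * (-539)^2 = -290521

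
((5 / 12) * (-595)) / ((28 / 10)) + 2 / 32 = -4247 / 48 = -88.48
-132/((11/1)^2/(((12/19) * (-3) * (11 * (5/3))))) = 720/19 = 37.89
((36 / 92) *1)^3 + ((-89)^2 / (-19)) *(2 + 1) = -289110570 / 231173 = -1250.62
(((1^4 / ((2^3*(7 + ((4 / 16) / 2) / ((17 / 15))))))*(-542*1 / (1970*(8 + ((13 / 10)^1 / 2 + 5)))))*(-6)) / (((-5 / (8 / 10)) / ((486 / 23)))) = -71648064 / 9967860175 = -0.01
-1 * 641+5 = -636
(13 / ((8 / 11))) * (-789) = -112827 / 8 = -14103.38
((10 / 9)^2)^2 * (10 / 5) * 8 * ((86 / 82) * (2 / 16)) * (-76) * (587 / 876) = -9591580000 / 58911219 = -162.81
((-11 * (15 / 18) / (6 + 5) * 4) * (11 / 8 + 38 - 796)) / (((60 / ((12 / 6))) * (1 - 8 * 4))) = -6053 / 2232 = -2.71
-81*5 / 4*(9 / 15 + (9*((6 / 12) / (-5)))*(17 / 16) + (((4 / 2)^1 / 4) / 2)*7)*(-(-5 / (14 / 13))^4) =65572.42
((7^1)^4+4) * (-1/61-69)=-10125050/61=-165984.43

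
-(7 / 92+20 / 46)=-47 / 92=-0.51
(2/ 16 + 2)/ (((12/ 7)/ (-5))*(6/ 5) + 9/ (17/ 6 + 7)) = 10325/ 2448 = 4.22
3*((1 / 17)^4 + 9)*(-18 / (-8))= 10147815 / 167042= 60.75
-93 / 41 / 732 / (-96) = 31 / 960384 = 0.00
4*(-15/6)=-10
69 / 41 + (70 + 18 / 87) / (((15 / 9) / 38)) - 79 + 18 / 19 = 172182676 / 112955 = 1524.35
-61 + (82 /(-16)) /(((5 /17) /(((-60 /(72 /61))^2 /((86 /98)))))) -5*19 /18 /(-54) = -17176611023 /334368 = -51370.38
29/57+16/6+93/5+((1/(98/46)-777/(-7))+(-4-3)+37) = 2279714/13965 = 163.24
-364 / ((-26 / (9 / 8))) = 63 / 4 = 15.75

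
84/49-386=-2690/7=-384.29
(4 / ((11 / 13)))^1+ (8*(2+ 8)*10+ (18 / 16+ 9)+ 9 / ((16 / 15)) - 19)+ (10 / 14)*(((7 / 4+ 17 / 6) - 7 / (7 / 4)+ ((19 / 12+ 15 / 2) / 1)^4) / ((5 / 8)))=1713396197 / 199584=8584.84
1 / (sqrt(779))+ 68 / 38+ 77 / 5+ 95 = sqrt(779) / 779+ 10658 / 95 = 112.23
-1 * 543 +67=-476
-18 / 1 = -18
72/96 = 3/4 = 0.75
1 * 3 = 3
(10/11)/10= 1/11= 0.09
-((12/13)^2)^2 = -20736/28561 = -0.73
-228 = -228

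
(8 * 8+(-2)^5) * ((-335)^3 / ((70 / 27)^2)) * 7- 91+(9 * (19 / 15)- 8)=-43851248466 / 35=-1252892813.31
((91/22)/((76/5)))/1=455/1672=0.27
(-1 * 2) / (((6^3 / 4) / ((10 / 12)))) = -5 / 162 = -0.03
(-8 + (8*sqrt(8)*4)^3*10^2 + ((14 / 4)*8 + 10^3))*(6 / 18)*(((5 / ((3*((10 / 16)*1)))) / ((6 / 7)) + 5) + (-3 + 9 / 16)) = 69445 / 36 + 2677145600*sqrt(2) / 27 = 140226211.10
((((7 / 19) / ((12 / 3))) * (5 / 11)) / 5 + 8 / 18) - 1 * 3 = -19165 / 7524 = -2.55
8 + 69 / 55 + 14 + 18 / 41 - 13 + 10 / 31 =770084 / 69905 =11.02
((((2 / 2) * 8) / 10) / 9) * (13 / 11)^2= 676 / 5445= 0.12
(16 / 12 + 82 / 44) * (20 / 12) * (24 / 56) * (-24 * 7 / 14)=-2110 / 77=-27.40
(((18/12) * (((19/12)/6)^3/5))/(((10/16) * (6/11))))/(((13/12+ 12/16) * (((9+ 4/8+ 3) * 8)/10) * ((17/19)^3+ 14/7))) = 0.00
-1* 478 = -478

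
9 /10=0.90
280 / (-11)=-25.45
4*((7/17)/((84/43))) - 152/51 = -109/51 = -2.14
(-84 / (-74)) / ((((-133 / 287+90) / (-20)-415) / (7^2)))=-0.13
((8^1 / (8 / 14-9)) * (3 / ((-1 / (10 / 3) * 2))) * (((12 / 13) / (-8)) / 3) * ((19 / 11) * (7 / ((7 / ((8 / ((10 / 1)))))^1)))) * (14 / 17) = -29792 / 143429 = -0.21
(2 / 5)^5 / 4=8 / 3125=0.00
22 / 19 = 1.16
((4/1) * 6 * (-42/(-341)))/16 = 63/341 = 0.18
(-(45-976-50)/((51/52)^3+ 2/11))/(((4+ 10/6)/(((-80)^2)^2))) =186445938032640000/29586409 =6301742737.10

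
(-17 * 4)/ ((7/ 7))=-68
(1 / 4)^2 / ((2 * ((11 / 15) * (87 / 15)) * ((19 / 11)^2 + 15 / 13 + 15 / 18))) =32175 / 21767632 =0.00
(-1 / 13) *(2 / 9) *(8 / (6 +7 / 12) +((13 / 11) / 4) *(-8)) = 1996 / 101673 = 0.02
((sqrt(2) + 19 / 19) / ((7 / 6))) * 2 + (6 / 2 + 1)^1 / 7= 16 / 7 + 12 * sqrt(2) / 7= 4.71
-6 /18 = -0.33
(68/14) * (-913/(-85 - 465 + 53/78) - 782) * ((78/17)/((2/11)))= -28687350120/299929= -95647.14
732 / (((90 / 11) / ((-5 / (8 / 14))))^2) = 361669 / 432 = 837.20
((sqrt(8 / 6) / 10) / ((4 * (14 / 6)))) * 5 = sqrt(3) / 28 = 0.06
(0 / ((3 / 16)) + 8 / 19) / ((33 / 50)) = 400 / 627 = 0.64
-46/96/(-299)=1/624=0.00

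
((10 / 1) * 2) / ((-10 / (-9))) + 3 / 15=91 / 5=18.20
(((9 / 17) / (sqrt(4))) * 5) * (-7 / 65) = -63 / 442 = -0.14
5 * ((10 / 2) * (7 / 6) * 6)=175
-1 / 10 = -0.10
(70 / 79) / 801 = 70 / 63279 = 0.00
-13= -13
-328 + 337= 9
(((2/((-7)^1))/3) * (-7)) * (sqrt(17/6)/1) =sqrt(102)/9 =1.12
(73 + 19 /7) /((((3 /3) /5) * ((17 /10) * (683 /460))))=12190000 /81277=149.98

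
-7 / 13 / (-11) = 7 / 143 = 0.05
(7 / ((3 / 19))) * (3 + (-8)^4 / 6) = 273581 / 9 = 30397.89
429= 429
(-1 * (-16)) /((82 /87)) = 16.98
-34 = -34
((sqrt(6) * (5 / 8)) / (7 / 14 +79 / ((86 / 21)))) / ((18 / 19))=4085 * sqrt(6) / 122544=0.08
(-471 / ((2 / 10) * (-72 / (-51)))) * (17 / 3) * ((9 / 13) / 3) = -226865 / 104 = -2181.39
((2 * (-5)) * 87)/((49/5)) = -4350/49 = -88.78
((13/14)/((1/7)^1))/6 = 13/12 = 1.08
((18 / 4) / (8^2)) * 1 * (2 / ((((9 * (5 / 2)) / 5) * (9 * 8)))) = 0.00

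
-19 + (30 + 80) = 91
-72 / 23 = -3.13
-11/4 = -2.75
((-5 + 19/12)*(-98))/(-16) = -20.93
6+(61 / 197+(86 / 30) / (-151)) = 2806924 / 446205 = 6.29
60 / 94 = 30 / 47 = 0.64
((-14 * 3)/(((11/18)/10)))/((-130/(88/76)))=1512/247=6.12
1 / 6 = 0.17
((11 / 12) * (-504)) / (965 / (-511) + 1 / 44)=3462536 / 13983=247.62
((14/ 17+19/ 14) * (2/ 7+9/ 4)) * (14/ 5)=36849/ 2380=15.48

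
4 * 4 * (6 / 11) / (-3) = -32 / 11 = -2.91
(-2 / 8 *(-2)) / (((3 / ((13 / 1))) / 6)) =13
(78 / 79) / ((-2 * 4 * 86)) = -39 / 27176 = -0.00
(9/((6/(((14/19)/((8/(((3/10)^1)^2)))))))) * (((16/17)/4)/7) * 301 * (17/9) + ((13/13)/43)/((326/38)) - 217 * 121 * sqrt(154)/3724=6401327/26634200 - 3751 * sqrt(154)/532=-87.26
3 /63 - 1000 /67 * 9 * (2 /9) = -41933 /1407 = -29.80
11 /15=0.73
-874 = -874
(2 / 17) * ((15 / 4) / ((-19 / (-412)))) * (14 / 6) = 7210 / 323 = 22.32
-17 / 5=-3.40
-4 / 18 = -2 / 9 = -0.22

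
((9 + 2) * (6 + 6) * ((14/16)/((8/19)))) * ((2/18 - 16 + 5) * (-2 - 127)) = 3082541/8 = 385317.62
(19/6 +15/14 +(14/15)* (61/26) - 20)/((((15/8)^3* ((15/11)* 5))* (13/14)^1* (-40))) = 26084608/3208359375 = 0.01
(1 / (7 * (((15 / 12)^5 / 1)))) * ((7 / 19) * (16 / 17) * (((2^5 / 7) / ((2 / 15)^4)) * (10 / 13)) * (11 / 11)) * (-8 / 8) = -5308416 / 29393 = -180.60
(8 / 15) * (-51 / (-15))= 136 / 75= 1.81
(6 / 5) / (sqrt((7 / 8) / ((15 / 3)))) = 12*sqrt(70) / 35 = 2.87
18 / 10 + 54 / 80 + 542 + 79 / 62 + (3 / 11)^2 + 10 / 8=547.07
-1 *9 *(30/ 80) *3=-81/ 8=-10.12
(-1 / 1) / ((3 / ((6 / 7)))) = -0.29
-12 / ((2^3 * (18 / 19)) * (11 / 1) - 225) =76 / 897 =0.08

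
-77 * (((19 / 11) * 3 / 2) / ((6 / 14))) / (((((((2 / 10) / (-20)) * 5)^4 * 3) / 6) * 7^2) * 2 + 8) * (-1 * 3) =174.56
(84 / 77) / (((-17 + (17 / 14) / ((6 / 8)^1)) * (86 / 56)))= -7056 / 152779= -0.05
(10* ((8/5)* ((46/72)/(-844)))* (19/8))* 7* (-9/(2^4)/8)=3059/216064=0.01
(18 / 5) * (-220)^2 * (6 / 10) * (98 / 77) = 133056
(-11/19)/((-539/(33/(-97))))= -33/90307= -0.00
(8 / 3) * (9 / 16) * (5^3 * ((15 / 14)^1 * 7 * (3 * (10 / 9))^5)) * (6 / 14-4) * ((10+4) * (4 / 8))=-390625000 / 27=-14467592.59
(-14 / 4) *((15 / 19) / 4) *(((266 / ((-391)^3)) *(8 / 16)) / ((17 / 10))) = 3675 / 4064800028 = 0.00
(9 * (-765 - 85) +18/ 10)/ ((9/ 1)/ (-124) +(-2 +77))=-1580628/ 15485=-102.07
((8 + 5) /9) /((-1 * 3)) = -13 /27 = -0.48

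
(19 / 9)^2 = 361 / 81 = 4.46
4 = 4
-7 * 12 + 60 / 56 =-1161 / 14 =-82.93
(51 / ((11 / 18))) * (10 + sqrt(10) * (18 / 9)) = 1836 * sqrt(10) / 11 + 9180 / 11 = 1362.36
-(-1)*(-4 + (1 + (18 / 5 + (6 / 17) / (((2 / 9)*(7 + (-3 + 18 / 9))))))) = 147 / 170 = 0.86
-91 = -91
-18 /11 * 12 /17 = -216 /187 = -1.16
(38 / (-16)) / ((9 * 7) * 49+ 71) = -19 / 25264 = -0.00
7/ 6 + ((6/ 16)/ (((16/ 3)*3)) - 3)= -1.81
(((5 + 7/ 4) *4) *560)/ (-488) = -30.98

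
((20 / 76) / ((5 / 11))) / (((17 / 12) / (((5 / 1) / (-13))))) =-660 / 4199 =-0.16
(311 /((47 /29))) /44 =9019 /2068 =4.36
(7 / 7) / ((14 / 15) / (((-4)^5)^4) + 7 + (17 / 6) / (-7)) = 19241453486080 / 126901967039163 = 0.15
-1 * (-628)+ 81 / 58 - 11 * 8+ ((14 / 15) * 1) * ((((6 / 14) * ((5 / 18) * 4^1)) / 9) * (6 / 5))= 4239599 / 7830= 541.46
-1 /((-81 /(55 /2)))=55 /162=0.34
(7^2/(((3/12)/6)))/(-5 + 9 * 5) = 29.40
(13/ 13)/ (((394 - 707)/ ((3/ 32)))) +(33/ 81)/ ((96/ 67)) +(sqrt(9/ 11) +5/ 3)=3 * sqrt(11)/ 11 +791299/ 405648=2.86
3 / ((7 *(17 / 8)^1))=24 / 119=0.20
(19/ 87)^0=1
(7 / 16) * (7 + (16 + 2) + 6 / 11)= 1967 / 176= 11.18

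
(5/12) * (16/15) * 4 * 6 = 10.67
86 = 86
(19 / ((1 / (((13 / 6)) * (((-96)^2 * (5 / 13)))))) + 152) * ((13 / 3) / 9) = 1898936 / 27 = 70330.96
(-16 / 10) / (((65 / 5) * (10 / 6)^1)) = -24 / 325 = -0.07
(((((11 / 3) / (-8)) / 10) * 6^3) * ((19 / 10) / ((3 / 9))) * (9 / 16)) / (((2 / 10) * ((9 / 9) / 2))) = -50787 / 160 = -317.42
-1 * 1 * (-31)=31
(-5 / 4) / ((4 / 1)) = -5 / 16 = -0.31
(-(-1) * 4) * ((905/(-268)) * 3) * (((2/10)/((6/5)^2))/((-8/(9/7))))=13575/15008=0.90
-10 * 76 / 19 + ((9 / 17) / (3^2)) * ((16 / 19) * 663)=-136 / 19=-7.16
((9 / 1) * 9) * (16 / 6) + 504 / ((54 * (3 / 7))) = 2140 / 9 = 237.78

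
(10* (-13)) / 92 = -65 / 46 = -1.41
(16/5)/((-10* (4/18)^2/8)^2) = 104976/125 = 839.81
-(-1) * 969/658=969/658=1.47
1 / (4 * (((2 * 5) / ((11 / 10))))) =11 / 400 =0.03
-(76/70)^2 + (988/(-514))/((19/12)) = -753308/314825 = -2.39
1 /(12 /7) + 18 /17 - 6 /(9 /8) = -251 /68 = -3.69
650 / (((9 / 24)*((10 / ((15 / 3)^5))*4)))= 406250 / 3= 135416.67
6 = 6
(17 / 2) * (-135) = -2295 / 2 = -1147.50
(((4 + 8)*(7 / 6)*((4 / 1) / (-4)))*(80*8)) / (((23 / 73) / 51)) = -33358080 / 23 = -1450351.30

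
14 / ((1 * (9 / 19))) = 266 / 9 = 29.56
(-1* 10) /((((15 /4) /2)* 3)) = -16 /9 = -1.78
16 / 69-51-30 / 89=-313837 / 6141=-51.11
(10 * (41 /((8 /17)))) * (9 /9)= 3485 /4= 871.25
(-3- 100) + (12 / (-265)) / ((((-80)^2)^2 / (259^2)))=-279501001243 / 2713600000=-103.00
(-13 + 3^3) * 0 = 0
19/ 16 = 1.19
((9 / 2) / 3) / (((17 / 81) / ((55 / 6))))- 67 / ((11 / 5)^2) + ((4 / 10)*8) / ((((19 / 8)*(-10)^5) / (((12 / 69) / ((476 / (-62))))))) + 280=130437433010657 / 393272687500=331.67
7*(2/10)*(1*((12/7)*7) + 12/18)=266/15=17.73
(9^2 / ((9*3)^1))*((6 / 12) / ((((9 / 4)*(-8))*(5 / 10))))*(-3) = 1 / 2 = 0.50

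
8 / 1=8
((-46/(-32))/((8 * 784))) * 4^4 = 0.06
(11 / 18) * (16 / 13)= 88 / 117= 0.75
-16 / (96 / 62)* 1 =-31 / 3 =-10.33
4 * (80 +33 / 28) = 2273 / 7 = 324.71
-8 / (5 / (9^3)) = -5832 / 5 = -1166.40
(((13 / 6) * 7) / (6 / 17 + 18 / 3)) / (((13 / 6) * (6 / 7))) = 833 / 648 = 1.29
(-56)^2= 3136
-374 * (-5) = 1870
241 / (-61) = -241 / 61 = -3.95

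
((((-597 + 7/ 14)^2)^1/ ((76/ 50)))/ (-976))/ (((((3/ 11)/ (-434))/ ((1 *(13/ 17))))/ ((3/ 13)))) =67353.63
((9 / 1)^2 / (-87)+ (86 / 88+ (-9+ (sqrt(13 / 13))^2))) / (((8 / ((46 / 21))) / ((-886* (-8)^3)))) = -2206040768 / 2233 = -987926.90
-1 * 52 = -52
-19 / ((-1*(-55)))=-19 / 55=-0.35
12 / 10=6 / 5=1.20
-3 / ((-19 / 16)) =2.53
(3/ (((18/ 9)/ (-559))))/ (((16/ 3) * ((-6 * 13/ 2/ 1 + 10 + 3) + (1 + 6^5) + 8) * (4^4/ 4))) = -0.00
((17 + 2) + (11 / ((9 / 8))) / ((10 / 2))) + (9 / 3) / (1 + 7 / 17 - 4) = 19.80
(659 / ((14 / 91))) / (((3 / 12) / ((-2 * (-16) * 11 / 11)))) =548288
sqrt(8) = 2 * sqrt(2) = 2.83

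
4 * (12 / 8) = 6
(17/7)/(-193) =-17/1351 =-0.01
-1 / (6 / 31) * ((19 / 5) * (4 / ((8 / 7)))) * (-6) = 4123 / 10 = 412.30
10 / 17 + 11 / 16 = 347 / 272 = 1.28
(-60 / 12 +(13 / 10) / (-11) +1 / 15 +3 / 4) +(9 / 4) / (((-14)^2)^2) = -109061539 / 25354560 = -4.30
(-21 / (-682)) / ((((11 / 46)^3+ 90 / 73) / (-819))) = -61103988036 / 3020374423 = -20.23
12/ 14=6/ 7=0.86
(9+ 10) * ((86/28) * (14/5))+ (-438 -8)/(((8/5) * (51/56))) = -36383/255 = -142.68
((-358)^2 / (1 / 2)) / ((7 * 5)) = 256328 / 35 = 7323.66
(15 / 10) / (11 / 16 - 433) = -24 / 6917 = -0.00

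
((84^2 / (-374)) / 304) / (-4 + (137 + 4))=-441 / 973522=-0.00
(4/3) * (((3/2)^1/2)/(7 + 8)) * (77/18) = 77/270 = 0.29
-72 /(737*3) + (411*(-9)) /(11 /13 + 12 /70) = -1240415277 /341231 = -3635.12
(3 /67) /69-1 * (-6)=9247 /1541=6.00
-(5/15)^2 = -1/9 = -0.11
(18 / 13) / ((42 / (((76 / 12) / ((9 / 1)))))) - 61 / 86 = -48325 / 70434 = -0.69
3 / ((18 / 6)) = 1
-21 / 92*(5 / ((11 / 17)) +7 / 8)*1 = -1.96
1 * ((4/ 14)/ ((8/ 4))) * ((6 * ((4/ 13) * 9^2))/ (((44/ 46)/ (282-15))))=5969052/ 1001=5963.09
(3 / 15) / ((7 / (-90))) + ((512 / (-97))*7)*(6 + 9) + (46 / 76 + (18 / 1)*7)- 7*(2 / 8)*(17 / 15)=-432.18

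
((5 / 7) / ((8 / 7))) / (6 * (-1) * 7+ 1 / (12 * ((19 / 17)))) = -285 / 19118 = -0.01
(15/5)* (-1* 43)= -129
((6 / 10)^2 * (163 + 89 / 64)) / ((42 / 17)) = 76653 / 3200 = 23.95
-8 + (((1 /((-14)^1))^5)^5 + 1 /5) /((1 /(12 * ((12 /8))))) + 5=67498193708772559671772839891 /112496989514620932786288066560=0.60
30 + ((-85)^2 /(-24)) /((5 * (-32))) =24485 /768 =31.88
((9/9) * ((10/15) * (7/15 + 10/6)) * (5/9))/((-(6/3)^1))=-32/81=-0.40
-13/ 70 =-0.19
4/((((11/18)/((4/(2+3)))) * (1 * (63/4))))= 128/385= 0.33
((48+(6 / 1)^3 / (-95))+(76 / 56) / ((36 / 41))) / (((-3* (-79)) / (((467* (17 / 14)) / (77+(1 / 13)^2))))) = 3036757917271 / 2067480041760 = 1.47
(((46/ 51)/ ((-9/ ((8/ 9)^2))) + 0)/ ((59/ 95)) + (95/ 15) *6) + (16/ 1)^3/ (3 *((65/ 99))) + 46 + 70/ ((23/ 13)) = 7224281226634/ 3279373695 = 2202.95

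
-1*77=-77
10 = 10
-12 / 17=-0.71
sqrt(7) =2.65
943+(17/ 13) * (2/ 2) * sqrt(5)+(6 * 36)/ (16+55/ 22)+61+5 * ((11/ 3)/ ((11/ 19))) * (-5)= 17 * sqrt(5)/ 13+95165/ 111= 860.27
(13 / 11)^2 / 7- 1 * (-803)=680310 / 847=803.20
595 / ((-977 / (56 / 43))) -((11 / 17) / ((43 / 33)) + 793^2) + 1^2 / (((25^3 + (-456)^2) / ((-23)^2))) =-100404978605377171 / 159664359907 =-628850.29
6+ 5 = 11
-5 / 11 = -0.45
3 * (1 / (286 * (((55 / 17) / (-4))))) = -102 / 7865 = -0.01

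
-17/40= -0.42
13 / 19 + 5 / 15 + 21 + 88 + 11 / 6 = 12751 / 114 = 111.85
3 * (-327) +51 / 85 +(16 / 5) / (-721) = -3534358 / 3605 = -980.40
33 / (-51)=-11 / 17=-0.65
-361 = -361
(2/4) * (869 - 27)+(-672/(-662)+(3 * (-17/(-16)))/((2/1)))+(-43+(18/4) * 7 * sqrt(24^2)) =12038961/10592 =1136.61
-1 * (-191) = 191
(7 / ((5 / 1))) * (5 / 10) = 7 / 10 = 0.70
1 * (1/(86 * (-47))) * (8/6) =-2/6063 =-0.00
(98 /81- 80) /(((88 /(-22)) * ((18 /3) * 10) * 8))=3191 /77760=0.04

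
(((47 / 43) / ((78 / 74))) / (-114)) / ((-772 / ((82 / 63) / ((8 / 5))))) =356495 / 37192532832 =0.00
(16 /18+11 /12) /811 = 65 /29196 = 0.00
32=32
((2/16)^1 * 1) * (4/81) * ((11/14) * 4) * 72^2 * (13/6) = 4576/21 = 217.90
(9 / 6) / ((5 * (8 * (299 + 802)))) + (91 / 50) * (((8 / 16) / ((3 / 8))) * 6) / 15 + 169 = 374275483 / 2202000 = 169.97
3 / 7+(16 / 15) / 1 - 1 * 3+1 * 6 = 472 / 105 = 4.50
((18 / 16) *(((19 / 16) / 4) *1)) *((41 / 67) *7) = 49077 / 34304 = 1.43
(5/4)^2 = 25/16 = 1.56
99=99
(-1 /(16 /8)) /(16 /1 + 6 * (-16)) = 1 /160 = 0.01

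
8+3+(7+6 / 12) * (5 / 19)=493 / 38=12.97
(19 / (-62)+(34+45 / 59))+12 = 169937 / 3658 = 46.46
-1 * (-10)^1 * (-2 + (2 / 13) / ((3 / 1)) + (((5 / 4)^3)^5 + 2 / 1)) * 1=5961665152615 / 20937965568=284.73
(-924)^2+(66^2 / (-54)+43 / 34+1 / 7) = 609539473 / 714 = 853696.74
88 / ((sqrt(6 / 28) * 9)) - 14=-14 +88 * sqrt(42) / 27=7.12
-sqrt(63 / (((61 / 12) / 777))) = -126*sqrt(2257) / 61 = -98.13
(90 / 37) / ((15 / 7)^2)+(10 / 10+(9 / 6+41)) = 16291 / 370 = 44.03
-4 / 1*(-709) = 2836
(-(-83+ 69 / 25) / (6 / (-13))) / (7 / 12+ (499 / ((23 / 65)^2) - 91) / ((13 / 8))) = -0.07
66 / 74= 33 / 37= 0.89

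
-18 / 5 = -3.60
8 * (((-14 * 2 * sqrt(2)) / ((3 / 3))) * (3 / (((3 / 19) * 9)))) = -668.77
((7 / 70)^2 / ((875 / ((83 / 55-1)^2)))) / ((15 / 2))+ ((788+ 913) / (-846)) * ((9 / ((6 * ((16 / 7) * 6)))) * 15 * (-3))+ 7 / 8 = 10.77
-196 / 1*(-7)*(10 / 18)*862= 5913320 / 9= 657035.56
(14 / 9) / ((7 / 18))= 4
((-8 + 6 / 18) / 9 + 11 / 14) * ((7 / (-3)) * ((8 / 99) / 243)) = 100 / 1948617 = 0.00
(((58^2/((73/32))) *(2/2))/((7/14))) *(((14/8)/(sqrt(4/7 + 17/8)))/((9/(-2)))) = -1507072 *sqrt(2114)/99207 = -698.46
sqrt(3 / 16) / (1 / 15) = 6.50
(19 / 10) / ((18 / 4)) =19 / 45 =0.42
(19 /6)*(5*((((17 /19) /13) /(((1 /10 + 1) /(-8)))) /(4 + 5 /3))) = -200 /143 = -1.40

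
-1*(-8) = 8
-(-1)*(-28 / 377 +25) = 9397 / 377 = 24.93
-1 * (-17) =17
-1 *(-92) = 92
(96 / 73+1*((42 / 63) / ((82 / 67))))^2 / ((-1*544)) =-278856601 / 43858607904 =-0.01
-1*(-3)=3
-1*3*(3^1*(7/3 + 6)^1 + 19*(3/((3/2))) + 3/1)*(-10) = 1980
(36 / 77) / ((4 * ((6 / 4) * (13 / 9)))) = 54 / 1001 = 0.05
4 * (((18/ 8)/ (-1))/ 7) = -1.29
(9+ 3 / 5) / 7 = 48 / 35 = 1.37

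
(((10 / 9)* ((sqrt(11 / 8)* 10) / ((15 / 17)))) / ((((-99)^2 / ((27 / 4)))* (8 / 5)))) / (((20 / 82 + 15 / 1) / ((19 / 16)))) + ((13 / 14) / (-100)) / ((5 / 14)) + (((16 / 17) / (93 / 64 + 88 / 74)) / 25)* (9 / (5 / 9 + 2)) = 13243* sqrt(22) / 125452800 + 29574229 / 1223243500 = 0.02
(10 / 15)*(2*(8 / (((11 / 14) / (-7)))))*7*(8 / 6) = -87808 / 99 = -886.95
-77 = -77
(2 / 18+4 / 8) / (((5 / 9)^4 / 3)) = 24057 / 1250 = 19.25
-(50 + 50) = -100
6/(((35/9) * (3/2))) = 36/35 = 1.03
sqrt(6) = 2.45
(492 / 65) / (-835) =-492 / 54275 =-0.01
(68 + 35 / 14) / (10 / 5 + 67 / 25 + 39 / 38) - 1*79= -120428 / 1807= -66.65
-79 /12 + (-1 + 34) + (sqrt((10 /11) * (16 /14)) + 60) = 4 * sqrt(385) /77 + 1037 /12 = 87.44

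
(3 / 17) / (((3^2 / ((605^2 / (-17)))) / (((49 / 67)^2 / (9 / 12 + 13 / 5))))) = -17576520500 / 260761521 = -67.40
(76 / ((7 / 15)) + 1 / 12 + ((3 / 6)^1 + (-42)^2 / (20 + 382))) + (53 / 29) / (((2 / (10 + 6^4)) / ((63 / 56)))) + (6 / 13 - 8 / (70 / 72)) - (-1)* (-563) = 19937123117 / 21217560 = 939.65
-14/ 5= -2.80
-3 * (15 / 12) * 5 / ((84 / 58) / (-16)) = 1450 / 7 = 207.14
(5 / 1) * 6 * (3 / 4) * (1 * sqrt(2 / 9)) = 15 * sqrt(2) / 2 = 10.61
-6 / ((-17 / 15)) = 90 / 17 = 5.29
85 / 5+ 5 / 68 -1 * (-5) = 1501 / 68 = 22.07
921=921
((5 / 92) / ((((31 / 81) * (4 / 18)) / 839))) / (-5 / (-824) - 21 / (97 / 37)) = -30554026605 / 456151019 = -66.98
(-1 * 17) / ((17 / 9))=-9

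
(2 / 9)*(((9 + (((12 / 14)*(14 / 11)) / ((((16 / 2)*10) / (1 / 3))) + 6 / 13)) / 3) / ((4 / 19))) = 514387 / 154440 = 3.33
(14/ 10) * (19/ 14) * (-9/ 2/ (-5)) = 171/ 100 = 1.71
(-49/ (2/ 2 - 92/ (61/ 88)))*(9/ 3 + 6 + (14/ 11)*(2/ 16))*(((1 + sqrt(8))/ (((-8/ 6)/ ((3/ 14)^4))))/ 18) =-663741*sqrt(2)/ 1108701440 - 663741/ 2217402880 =-0.00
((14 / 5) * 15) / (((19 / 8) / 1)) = 336 / 19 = 17.68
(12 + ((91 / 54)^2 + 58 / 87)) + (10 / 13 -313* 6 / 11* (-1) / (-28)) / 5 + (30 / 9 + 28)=668055439 / 14594580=45.77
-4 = -4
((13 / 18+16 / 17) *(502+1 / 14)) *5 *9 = 17888805 / 476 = 37581.52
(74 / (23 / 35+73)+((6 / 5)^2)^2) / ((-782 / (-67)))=166154573 / 629998750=0.26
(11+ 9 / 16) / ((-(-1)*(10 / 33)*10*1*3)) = 407 / 320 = 1.27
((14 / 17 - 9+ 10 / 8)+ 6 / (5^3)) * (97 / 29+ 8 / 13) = -87291231 / 3204500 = -27.24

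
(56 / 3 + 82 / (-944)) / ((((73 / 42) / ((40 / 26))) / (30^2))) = 828733500 / 55991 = 14801.19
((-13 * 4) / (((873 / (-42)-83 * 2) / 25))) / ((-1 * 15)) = -728 / 1569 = -0.46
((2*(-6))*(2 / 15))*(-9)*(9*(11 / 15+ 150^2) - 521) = 72714816 / 25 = 2908592.64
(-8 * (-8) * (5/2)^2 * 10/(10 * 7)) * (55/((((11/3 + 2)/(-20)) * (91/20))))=-26400000/10829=-2437.90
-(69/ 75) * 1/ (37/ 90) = -414/ 185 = -2.24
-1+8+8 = 15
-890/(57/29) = -25810/57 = -452.81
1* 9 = 9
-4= -4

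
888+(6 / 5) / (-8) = 17757 / 20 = 887.85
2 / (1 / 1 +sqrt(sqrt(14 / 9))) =2 / (1 +14^(1 / 4) *sqrt(3) / 3) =0.94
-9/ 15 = -3/ 5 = -0.60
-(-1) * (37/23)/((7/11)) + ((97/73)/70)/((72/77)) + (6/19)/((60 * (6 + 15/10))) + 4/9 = 2406407509/803905200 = 2.99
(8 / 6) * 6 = 8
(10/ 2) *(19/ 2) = 95/ 2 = 47.50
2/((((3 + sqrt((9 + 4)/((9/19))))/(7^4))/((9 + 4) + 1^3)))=-907578/83 + 100842 *sqrt(247)/83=8159.98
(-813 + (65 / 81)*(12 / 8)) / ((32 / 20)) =-219185 / 432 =-507.37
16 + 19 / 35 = 579 / 35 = 16.54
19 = 19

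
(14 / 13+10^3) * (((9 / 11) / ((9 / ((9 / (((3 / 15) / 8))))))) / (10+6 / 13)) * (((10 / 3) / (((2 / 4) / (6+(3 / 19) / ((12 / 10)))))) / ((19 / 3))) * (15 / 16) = 5116942125 / 270028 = 18949.67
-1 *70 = -70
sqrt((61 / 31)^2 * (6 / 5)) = 61 * sqrt(30) / 155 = 2.16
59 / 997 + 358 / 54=180056 / 26919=6.69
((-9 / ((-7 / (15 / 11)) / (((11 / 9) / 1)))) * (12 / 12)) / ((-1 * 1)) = -15 / 7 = -2.14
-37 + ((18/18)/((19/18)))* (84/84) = -685/19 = -36.05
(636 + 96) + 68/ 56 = 10265/ 14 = 733.21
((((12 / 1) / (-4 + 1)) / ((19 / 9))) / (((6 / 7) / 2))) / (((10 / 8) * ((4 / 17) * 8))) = -357 / 190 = -1.88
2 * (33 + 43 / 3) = 284 / 3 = 94.67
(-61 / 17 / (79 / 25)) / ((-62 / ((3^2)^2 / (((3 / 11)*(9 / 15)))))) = 754875 / 83266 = 9.07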